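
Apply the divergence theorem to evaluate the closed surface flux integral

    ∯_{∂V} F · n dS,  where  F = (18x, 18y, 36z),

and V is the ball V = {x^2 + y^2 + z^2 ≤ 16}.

By the divergence theorem,

    ∯_{∂V} F · n dS = ∭_V (∇ · F) dV.

Compute the divergence:
    ∇ · F = ∂F_x/∂x + ∂F_y/∂y + ∂F_z/∂z = 18 + 18 + 36 = 72.

In spherical coordinates, x = ρ sin(φ) cos(θ), y = ρ sin(φ) sin(θ), z = ρ cos(φ), dV = ρ^2 sin(φ) dρ dφ dθ, with 0 ≤ ρ ≤ 4, 0 ≤ φ ≤ π, 0 ≤ θ ≤ 2π.

The integrand, after substitution and multiplying by the volume element, becomes (72) · ρ^2 sin(φ), so

    ∭_V (∇·F) dV = ∫_0^{2π} ∫_0^{π} ∫_0^{4} (72) · ρ^2 sin(φ) dρ dφ dθ.

Inner (ρ from 0 to 4): 1536sin(φ).
Middle (φ from 0 to π): 3072.
Outer (θ from 0 to 2π): 6144π.

Therefore ∯_{∂V} F · n dS = 6144π.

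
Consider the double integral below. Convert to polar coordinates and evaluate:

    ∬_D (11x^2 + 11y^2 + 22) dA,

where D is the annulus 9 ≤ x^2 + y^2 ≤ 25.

The region D is 3 ≤ r ≤ 5, 0 ≤ θ ≤ 2π in polar coordinates, where x = r cos(θ), y = r sin(θ), and dA = r dr dθ.

Under the substitution, the integrand becomes 11r^2 + 22, so

    ∬_D (11x^2 + 11y^2 + 22) dA = ∫_{0}^{2π} ∫_{3}^{5} (11r^2 + 22) · r dr dθ.

Inner integral (in r): ∫_{3}^{5} (11r^2 + 22) · r dr = 1672.

Outer integral (in θ): ∫_{0}^{2π} (1672) dθ = 3344π.

Therefore ∬_D (11x^2 + 11y^2 + 22) dA = 3344π.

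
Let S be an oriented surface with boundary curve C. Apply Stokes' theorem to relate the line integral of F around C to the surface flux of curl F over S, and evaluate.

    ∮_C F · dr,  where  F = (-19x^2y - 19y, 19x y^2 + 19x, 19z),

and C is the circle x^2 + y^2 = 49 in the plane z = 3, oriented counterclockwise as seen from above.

Let S be the flat disk x^2 + y^2 ≤ 49 in the plane z = 3, with upward unit normal n̂ = ẑ. By Stokes' theorem,

    ∮_C F · dr = ∬_S (∇ × F) · n̂ dS = ∬_D (curl F)_z dA,

where D is the disk x^2 + y^2 ≤ 49.

Compute the curl of F = (-19x^2y - 19y, 19x y^2 + 19x, 19z):
    (∇ × F)_x = ∂F_z/∂y - ∂F_y/∂z = 0,
    (∇ × F)_y = ∂F_x/∂z - ∂F_z/∂x = 0,
    (∇ × F)_z = ∂F_y/∂x - ∂F_x/∂y = 19x^2 + 19y^2 + 38.

On z = 3, (curl F)_z = 19x^2 + 19y^2 + 38.

Convert to polar (x = r cos θ, y = r sin θ, dA = r dr dθ); the integrand becomes 19r^2 + 38, so

    ∬_D (curl F)_z dA = ∫_0^{2π} ∫_0^{7} (19r^2 + 38) · r dr dθ.

Inner (r from 0 to 7): 49343/4.
Outer (θ from 0 to 2π): 49343π/2.

Therefore ∮_C F · dr = 49343π/2.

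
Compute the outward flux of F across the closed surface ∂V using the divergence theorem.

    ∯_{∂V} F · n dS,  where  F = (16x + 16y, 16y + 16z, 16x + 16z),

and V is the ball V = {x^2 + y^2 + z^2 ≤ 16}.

By the divergence theorem,

    ∯_{∂V} F · n dS = ∭_V (∇ · F) dV.

Compute the divergence:
    ∇ · F = ∂F_x/∂x + ∂F_y/∂y + ∂F_z/∂z = 16 + 16 + 16 = 48.

In spherical coordinates, x = ρ sin(φ) cos(θ), y = ρ sin(φ) sin(θ), z = ρ cos(φ), dV = ρ^2 sin(φ) dρ dφ dθ, with 0 ≤ ρ ≤ 4, 0 ≤ φ ≤ π, 0 ≤ θ ≤ 2π.

The integrand, after substitution and multiplying by the volume element, becomes (48) · ρ^2 sin(φ), so

    ∭_V (∇·F) dV = ∫_0^{2π} ∫_0^{π} ∫_0^{4} (48) · ρ^2 sin(φ) dρ dφ dθ.

Inner (ρ from 0 to 4): 1024sin(φ).
Middle (φ from 0 to π): 2048.
Outer (θ from 0 to 2π): 4096π.

Therefore ∯_{∂V} F · n dS = 4096π.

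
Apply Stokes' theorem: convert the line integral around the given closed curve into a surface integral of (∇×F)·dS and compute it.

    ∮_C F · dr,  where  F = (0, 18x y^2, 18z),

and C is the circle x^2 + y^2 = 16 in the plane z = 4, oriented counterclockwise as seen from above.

Let S be the flat disk x^2 + y^2 ≤ 16 in the plane z = 4, with upward unit normal n̂ = ẑ. By Stokes' theorem,

    ∮_C F · dr = ∬_S (∇ × F) · n̂ dS = ∬_D (curl F)_z dA,

where D is the disk x^2 + y^2 ≤ 16.

Compute the curl of F = (0, 18x y^2, 18z):
    (∇ × F)_x = ∂F_z/∂y - ∂F_y/∂z = 0,
    (∇ × F)_y = ∂F_x/∂z - ∂F_z/∂x = 0,
    (∇ × F)_z = ∂F_y/∂x - ∂F_x/∂y = 18y^2.

On z = 4, (curl F)_z = 18y^2.

Convert to polar (x = r cos θ, y = r sin θ, dA = r dr dθ); the integrand becomes 18r^2sin(θ)^2, so

    ∬_D (curl F)_z dA = ∫_0^{2π} ∫_0^{4} (18r^2sin(θ)^2) · r dr dθ.

Inner (r from 0 to 4): 1152sin(θ)^2.
Outer (θ from 0 to 2π): 1152π.

Therefore ∮_C F · dr = 1152π.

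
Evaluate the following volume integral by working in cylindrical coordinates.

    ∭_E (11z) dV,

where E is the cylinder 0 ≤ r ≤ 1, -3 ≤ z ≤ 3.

In cylindrical coordinates, x = r cos(θ), y = r sin(θ), z = z, and dV = r dr dθ dz.

The integrand becomes 11z, so

    ∭_E (11z) dV = ∫_{0}^{2π} ∫_{0}^{1} ∫_{-3}^{3} (11z) · r dz dr dθ.

Inner (z): 0.
Middle (r from 0 to 1): 0.
Outer (θ): 0.

Therefore the triple integral equals 0.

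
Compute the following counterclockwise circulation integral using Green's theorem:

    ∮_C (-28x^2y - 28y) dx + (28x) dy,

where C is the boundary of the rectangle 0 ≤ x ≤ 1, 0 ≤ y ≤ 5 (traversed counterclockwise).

Green's theorem converts the closed line integral into a double integral over the enclosed region D:

    ∮_C P dx + Q dy = ∬_D (∂Q/∂x - ∂P/∂y) dA.

Here P = -28x^2y - 28y, Q = 28x, so

    ∂Q/∂x = 28,    ∂P/∂y = -28x^2 - 28,
    ∂Q/∂x - ∂P/∂y = 28x^2 + 56.

D is the region 0 ≤ x ≤ 1, 0 ≤ y ≤ 5. Evaluating the double integral:

    ∬_D (28x^2 + 56) dA = ∫_0^{1} ∫_0^{5} (28x^2 + 56) dy dx.

Inner (y from 0 to 5): 140x^2 + 280.
Outer (x from 0 to 1): 980/3.

Therefore ∮_C P dx + Q dy = 980/3.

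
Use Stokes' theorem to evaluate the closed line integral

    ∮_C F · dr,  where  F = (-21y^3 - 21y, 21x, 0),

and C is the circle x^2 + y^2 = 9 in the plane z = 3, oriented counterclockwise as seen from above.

Let S be the flat disk x^2 + y^2 ≤ 9 in the plane z = 3, with upward unit normal n̂ = ẑ. By Stokes' theorem,

    ∮_C F · dr = ∬_S (∇ × F) · n̂ dS = ∬_D (curl F)_z dA,

where D is the disk x^2 + y^2 ≤ 9.

Compute the curl of F = (-21y^3 - 21y, 21x, 0):
    (∇ × F)_x = ∂F_z/∂y - ∂F_y/∂z = 0,
    (∇ × F)_y = ∂F_x/∂z - ∂F_z/∂x = 0,
    (∇ × F)_z = ∂F_y/∂x - ∂F_x/∂y = 63y^2 + 42.

On z = 3, (curl F)_z = 63y^2 + 42.

Convert to polar (x = r cos θ, y = r sin θ, dA = r dr dθ); the integrand becomes 63r^2sin(θ)^2 + 42, so

    ∬_D (curl F)_z dA = ∫_0^{2π} ∫_0^{3} (63r^2sin(θ)^2 + 42) · r dr dθ.

Inner (r from 0 to 3): 5103sin(θ)^2/4 + 189.
Outer (θ from 0 to 2π): 6615π/4.

Therefore ∮_C F · dr = 6615π/4.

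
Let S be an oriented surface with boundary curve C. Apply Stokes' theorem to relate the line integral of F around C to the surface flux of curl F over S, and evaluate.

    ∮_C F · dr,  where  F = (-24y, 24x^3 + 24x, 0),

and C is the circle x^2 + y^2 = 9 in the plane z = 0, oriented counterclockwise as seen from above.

Let S be the flat disk x^2 + y^2 ≤ 9 in the plane z = 0, with upward unit normal n̂ = ẑ. By Stokes' theorem,

    ∮_C F · dr = ∬_S (∇ × F) · n̂ dS = ∬_D (curl F)_z dA,

where D is the disk x^2 + y^2 ≤ 9.

Compute the curl of F = (-24y, 24x^3 + 24x, 0):
    (∇ × F)_x = ∂F_z/∂y - ∂F_y/∂z = 0,
    (∇ × F)_y = ∂F_x/∂z - ∂F_z/∂x = 0,
    (∇ × F)_z = ∂F_y/∂x - ∂F_x/∂y = 72x^2 + 48.

On z = 0, (curl F)_z = 72x^2 + 48.

Convert to polar (x = r cos θ, y = r sin θ, dA = r dr dθ); the integrand becomes 72r^2cos(θ)^2 + 48, so

    ∬_D (curl F)_z dA = ∫_0^{2π} ∫_0^{3} (72r^2cos(θ)^2 + 48) · r dr dθ.

Inner (r from 0 to 3): 1458cos(θ)^2 + 216.
Outer (θ from 0 to 2π): 1890π.

Therefore ∮_C F · dr = 1890π.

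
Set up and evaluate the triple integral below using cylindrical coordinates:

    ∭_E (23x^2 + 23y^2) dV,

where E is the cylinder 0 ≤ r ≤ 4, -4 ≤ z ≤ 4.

In cylindrical coordinates, x = r cos(θ), y = r sin(θ), z = z, and dV = r dr dθ dz.

The integrand becomes 23r^2, so

    ∭_E (23x^2 + 23y^2) dV = ∫_{0}^{2π} ∫_{0}^{4} ∫_{-4}^{4} (23r^2) · r dz dr dθ.

Inner (z): 184r^3.
Middle (r from 0 to 4): 11776.
Outer (θ): 23552π.

Therefore the triple integral equals 23552π.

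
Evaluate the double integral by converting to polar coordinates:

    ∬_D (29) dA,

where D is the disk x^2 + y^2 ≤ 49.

The region D is 0 ≤ r ≤ 7, 0 ≤ θ ≤ 2π in polar coordinates, where x = r cos(θ), y = r sin(θ), and dA = r dr dθ.

Under the substitution, the integrand becomes 29, so

    ∬_D (29) dA = ∫_{0}^{2π} ∫_{0}^{7} (29) · r dr dθ.

Inner integral (in r): ∫_{0}^{7} (29) · r dr = 1421/2.

Outer integral (in θ): ∫_{0}^{2π} (1421/2) dθ = 1421π.

Therefore ∬_D (29) dA = 1421π.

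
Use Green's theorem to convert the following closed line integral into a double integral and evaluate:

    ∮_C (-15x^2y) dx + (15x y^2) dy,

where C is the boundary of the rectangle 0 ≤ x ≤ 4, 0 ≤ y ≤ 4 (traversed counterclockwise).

Green's theorem converts the closed line integral into a double integral over the enclosed region D:

    ∮_C P dx + Q dy = ∬_D (∂Q/∂x - ∂P/∂y) dA.

Here P = -15x^2y, Q = 15x y^2, so

    ∂Q/∂x = 15y^2,    ∂P/∂y = -15x^2,
    ∂Q/∂x - ∂P/∂y = 15x^2 + 15y^2.

D is the region 0 ≤ x ≤ 4, 0 ≤ y ≤ 4. Evaluating the double integral:

    ∬_D (15x^2 + 15y^2) dA = ∫_0^{4} ∫_0^{4} (15x^2 + 15y^2) dy dx.

Inner (y from 0 to 4): 60x^2 + 320.
Outer (x from 0 to 4): 2560.

Therefore ∮_C P dx + Q dy = 2560.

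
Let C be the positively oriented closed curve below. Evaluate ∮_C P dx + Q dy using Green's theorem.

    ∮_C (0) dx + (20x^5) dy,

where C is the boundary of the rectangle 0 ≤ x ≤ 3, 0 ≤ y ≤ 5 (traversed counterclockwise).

Green's theorem converts the closed line integral into a double integral over the enclosed region D:

    ∮_C P dx + Q dy = ∬_D (∂Q/∂x - ∂P/∂y) dA.

Here P = 0, Q = 20x^5, so

    ∂Q/∂x = 100x^4,    ∂P/∂y = 0,
    ∂Q/∂x - ∂P/∂y = 100x^4.

D is the region 0 ≤ x ≤ 3, 0 ≤ y ≤ 5. Evaluating the double integral:

    ∬_D (100x^4) dA = ∫_0^{3} ∫_0^{5} (100x^4) dy dx.

Inner (y from 0 to 5): 500x^4.
Outer (x from 0 to 3): 24300.

Therefore ∮_C P dx + Q dy = 24300.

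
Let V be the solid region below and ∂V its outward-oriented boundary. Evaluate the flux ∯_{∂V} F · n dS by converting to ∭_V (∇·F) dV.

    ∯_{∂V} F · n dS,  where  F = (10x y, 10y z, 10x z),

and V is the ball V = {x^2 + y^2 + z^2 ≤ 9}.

By the divergence theorem,

    ∯_{∂V} F · n dS = ∭_V (∇ · F) dV.

Compute the divergence:
    ∇ · F = ∂F_x/∂x + ∂F_y/∂y + ∂F_z/∂z = 10y + 10z + 10x = 10x + 10y + 10z.

In spherical coordinates, x = ρ sin(φ) cos(θ), y = ρ sin(φ) sin(θ), z = ρ cos(φ), dV = ρ^2 sin(φ) dρ dφ dθ, with 0 ≤ ρ ≤ 3, 0 ≤ φ ≤ π, 0 ≤ θ ≤ 2π.

The integrand, after substitution and multiplying by the volume element, becomes (10ρ (sqrt(2)sin(φ)sin(θ + π/4) + cos(φ))) · ρ^2 sin(φ), so

    ∭_V (∇·F) dV = ∫_0^{2π} ∫_0^{π} ∫_0^{3} (10ρ (sqrt(2)sin(φ)sin(θ + π/4) + cos(φ))) · ρ^2 sin(φ) dρ dφ dθ.

Inner (ρ from 0 to 3): 405(sqrt(2)sin(φ)sin(θ + π/4) + cos(φ))sin(φ)/2.
Middle (φ from 0 to π): 405sqrt(2)π sin(θ + π/4)/4.
Outer (θ from 0 to 2π): 0.

Therefore ∯_{∂V} F · n dS = 0.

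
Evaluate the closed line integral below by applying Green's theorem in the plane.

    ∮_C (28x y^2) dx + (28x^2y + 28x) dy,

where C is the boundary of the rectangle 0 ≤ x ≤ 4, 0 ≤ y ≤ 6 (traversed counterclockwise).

Green's theorem converts the closed line integral into a double integral over the enclosed region D:

    ∮_C P dx + Q dy = ∬_D (∂Q/∂x - ∂P/∂y) dA.

Here P = 28x y^2, Q = 28x^2y + 28x, so

    ∂Q/∂x = 56x y + 28,    ∂P/∂y = 56x y,
    ∂Q/∂x - ∂P/∂y = 28.

D is the region 0 ≤ x ≤ 4, 0 ≤ y ≤ 6. Evaluating the double integral:

    ∬_D (28) dA = ∫_0^{4} ∫_0^{6} (28) dy dx.

Inner (y from 0 to 6): 168.
Outer (x from 0 to 4): 672.

Therefore ∮_C P dx + Q dy = 672.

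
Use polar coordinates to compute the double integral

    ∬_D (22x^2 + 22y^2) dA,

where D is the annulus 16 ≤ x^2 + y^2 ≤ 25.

The region D is 4 ≤ r ≤ 5, 0 ≤ θ ≤ 2π in polar coordinates, where x = r cos(θ), y = r sin(θ), and dA = r dr dθ.

Under the substitution, the integrand becomes 22r^2, so

    ∬_D (22x^2 + 22y^2) dA = ∫_{0}^{2π} ∫_{4}^{5} (22r^2) · r dr dθ.

Inner integral (in r): ∫_{4}^{5} (22r^2) · r dr = 4059/2.

Outer integral (in θ): ∫_{0}^{2π} (4059/2) dθ = 4059π.

Therefore ∬_D (22x^2 + 22y^2) dA = 4059π.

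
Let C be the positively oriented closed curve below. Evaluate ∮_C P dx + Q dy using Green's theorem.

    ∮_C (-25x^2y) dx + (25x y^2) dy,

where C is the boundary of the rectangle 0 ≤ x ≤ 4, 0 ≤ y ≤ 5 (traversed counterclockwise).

Green's theorem converts the closed line integral into a double integral over the enclosed region D:

    ∮_C P dx + Q dy = ∬_D (∂Q/∂x - ∂P/∂y) dA.

Here P = -25x^2y, Q = 25x y^2, so

    ∂Q/∂x = 25y^2,    ∂P/∂y = -25x^2,
    ∂Q/∂x - ∂P/∂y = 25x^2 + 25y^2.

D is the region 0 ≤ x ≤ 4, 0 ≤ y ≤ 5. Evaluating the double integral:

    ∬_D (25x^2 + 25y^2) dA = ∫_0^{4} ∫_0^{5} (25x^2 + 25y^2) dy dx.

Inner (y from 0 to 5): 125x^2 + 3125/3.
Outer (x from 0 to 4): 20500/3.

Therefore ∮_C P dx + Q dy = 20500/3.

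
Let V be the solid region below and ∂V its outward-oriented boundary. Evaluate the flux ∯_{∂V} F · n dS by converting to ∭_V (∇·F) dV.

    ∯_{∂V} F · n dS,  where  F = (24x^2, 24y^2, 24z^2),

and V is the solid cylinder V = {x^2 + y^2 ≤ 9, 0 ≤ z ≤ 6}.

By the divergence theorem,

    ∯_{∂V} F · n dS = ∭_V (∇ · F) dV.

Compute the divergence:
    ∇ · F = ∂F_x/∂x + ∂F_y/∂y + ∂F_z/∂z = 48x + 48y + 48z.

In cylindrical coordinates, x = r cos(θ), y = r sin(θ), z = z, dV = r dr dθ dz, with 0 ≤ r ≤ 3, 0 ≤ θ ≤ 2π, 0 ≤ z ≤ 6.

The integrand, after substitution and multiplying by the volume element, becomes (48sqrt(2)r sin(θ + π/4) + 48z) · r, so

    ∭_V (∇·F) dV = ∫_0^{2π} ∫_0^{3} ∫_0^{6} (48sqrt(2)r sin(θ + π/4) + 48z) · r dz dr dθ.

Inner (z from 0 to 6): 288r (sqrt(2)r sin(θ + π/4) + 3).
Middle (r from 0 to 3): 2592sqrt(2)sin(θ + π/4) + 3888.
Outer (θ from 0 to 2π): 7776π.

Therefore ∯_{∂V} F · n dS = 7776π.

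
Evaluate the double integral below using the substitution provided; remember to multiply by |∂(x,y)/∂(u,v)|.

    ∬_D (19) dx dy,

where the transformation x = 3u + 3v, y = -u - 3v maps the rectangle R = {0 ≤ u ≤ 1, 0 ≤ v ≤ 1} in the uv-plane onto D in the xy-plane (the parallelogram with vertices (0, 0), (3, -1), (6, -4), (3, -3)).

Compute the Jacobian determinant of (x, y) with respect to (u, v):

    ∂(x,y)/∂(u,v) = | 3  3 | = (3)(-3) - (3)(-1) = -6.
                   | -1  -3 |

Its absolute value is |J| = 6 (the area scaling factor).

Substituting x = 3u + 3v, y = -u - 3v into the integrand,

    19 → 19,

so the integral becomes

    ∬_R (19) · |J| du dv = ∫_0^1 ∫_0^1 (114) dv du.

Inner (v): 114.
Outer (u): 114.

Therefore ∬_D (19) dx dy = 114.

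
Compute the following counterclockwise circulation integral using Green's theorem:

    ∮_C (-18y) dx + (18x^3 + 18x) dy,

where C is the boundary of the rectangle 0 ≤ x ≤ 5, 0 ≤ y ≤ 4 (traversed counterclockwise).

Green's theorem converts the closed line integral into a double integral over the enclosed region D:

    ∮_C P dx + Q dy = ∬_D (∂Q/∂x - ∂P/∂y) dA.

Here P = -18y, Q = 18x^3 + 18x, so

    ∂Q/∂x = 54x^2 + 18,    ∂P/∂y = -18,
    ∂Q/∂x - ∂P/∂y = 54x^2 + 36.

D is the region 0 ≤ x ≤ 5, 0 ≤ y ≤ 4. Evaluating the double integral:

    ∬_D (54x^2 + 36) dA = ∫_0^{5} ∫_0^{4} (54x^2 + 36) dy dx.

Inner (y from 0 to 4): 216x^2 + 144.
Outer (x from 0 to 5): 9720.

Therefore ∮_C P dx + Q dy = 9720.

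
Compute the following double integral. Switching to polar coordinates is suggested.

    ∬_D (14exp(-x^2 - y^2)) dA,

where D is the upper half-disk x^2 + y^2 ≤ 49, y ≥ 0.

The region D is 0 ≤ r ≤ 7, 0 ≤ θ ≤ π in polar coordinates, where x = r cos(θ), y = r sin(θ), and dA = r dr dθ.

Under the substitution, the integrand becomes 14exp(-r^2), so

    ∬_D (14exp(-x^2 - y^2)) dA = ∫_{0}^{π} ∫_{0}^{7} (14exp(-r^2)) · r dr dθ.

Inner integral (in r): ∫_{0}^{7} (14exp(-r^2)) · r dr = 7 - 7exp(-49).

Outer integral (in θ): ∫_{0}^{π} (7 - 7exp(-49)) dθ = -7π exp(-49) + 7π.

Therefore ∬_D (14exp(-x^2 - y^2)) dA = -7π exp(-49) + 7π.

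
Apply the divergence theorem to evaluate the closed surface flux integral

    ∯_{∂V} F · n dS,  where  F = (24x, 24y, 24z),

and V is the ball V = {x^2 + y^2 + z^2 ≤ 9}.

By the divergence theorem,

    ∯_{∂V} F · n dS = ∭_V (∇ · F) dV.

Compute the divergence:
    ∇ · F = ∂F_x/∂x + ∂F_y/∂y + ∂F_z/∂z = 24 + 24 + 24 = 72.

In spherical coordinates, x = ρ sin(φ) cos(θ), y = ρ sin(φ) sin(θ), z = ρ cos(φ), dV = ρ^2 sin(φ) dρ dφ dθ, with 0 ≤ ρ ≤ 3, 0 ≤ φ ≤ π, 0 ≤ θ ≤ 2π.

The integrand, after substitution and multiplying by the volume element, becomes (72) · ρ^2 sin(φ), so

    ∭_V (∇·F) dV = ∫_0^{2π} ∫_0^{π} ∫_0^{3} (72) · ρ^2 sin(φ) dρ dφ dθ.

Inner (ρ from 0 to 3): 648sin(φ).
Middle (φ from 0 to π): 1296.
Outer (θ from 0 to 2π): 2592π.

Therefore ∯_{∂V} F · n dS = 2592π.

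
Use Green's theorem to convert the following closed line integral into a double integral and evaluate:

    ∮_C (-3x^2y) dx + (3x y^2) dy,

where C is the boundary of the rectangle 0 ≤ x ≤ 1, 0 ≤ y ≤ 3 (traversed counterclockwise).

Green's theorem converts the closed line integral into a double integral over the enclosed region D:

    ∮_C P dx + Q dy = ∬_D (∂Q/∂x - ∂P/∂y) dA.

Here P = -3x^2y, Q = 3x y^2, so

    ∂Q/∂x = 3y^2,    ∂P/∂y = -3x^2,
    ∂Q/∂x - ∂P/∂y = 3x^2 + 3y^2.

D is the region 0 ≤ x ≤ 1, 0 ≤ y ≤ 3. Evaluating the double integral:

    ∬_D (3x^2 + 3y^2) dA = ∫_0^{1} ∫_0^{3} (3x^2 + 3y^2) dy dx.

Inner (y from 0 to 3): 9x^2 + 27.
Outer (x from 0 to 1): 30.

Therefore ∮_C P dx + Q dy = 30.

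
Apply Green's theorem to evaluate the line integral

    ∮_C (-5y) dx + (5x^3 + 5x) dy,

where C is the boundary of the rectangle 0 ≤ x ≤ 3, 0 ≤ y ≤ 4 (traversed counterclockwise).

Green's theorem converts the closed line integral into a double integral over the enclosed region D:

    ∮_C P dx + Q dy = ∬_D (∂Q/∂x - ∂P/∂y) dA.

Here P = -5y, Q = 5x^3 + 5x, so

    ∂Q/∂x = 15x^2 + 5,    ∂P/∂y = -5,
    ∂Q/∂x - ∂P/∂y = 15x^2 + 10.

D is the region 0 ≤ x ≤ 3, 0 ≤ y ≤ 4. Evaluating the double integral:

    ∬_D (15x^2 + 10) dA = ∫_0^{3} ∫_0^{4} (15x^2 + 10) dy dx.

Inner (y from 0 to 4): 60x^2 + 40.
Outer (x from 0 to 3): 660.

Therefore ∮_C P dx + Q dy = 660.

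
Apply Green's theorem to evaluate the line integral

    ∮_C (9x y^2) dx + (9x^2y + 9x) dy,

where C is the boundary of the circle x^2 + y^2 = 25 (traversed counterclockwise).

Green's theorem converts the closed line integral into a double integral over the enclosed region D:

    ∮_C P dx + Q dy = ∬_D (∂Q/∂x - ∂P/∂y) dA.

Here P = 9x y^2, Q = 9x^2y + 9x, so

    ∂Q/∂x = 18x y + 9,    ∂P/∂y = 18x y,
    ∂Q/∂x - ∂P/∂y = 9.

D is the region x^2 + y^2 ≤ 25. Evaluating the double integral:

In polar coordinates (x = r cos θ, y = r sin θ, dA = r dr dθ) the integrand becomes 9, so

    ∬_D (9) dA = ∫_0^{2π} ∫_0^{5} (9) · r dr dθ.

Inner (r from 0 to 5): 225/2.
Outer (θ from 0 to 2π): 225π.

Therefore ∮_C P dx + Q dy = 225π.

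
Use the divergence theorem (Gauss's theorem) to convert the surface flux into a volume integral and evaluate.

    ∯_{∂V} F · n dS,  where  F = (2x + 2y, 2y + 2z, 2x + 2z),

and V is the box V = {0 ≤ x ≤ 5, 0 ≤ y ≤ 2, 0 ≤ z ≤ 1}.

By the divergence theorem,

    ∯_{∂V} F · n dS = ∭_V (∇ · F) dV.

Compute the divergence:
    ∇ · F = ∂F_x/∂x + ∂F_y/∂y + ∂F_z/∂z = 2 + 2 + 2 = 6.

V is a rectangular box, so dV = dx dy dz with 0 ≤ x ≤ 5, 0 ≤ y ≤ 2, 0 ≤ z ≤ 1.

Integrate (6) over V as an iterated integral:

    ∭_V (∇·F) dV = ∫_0^{5} ∫_0^{2} ∫_0^{1} (6) dz dy dx.

Inner (z from 0 to 1): 6.
Middle (y from 0 to 2): 12.
Outer (x from 0 to 5): 60.

Therefore ∯_{∂V} F · n dS = 60.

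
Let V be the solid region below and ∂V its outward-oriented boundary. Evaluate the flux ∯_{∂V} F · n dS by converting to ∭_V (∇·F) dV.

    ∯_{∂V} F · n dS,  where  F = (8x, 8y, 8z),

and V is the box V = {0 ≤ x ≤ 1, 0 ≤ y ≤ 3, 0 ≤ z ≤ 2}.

By the divergence theorem,

    ∯_{∂V} F · n dS = ∭_V (∇ · F) dV.

Compute the divergence:
    ∇ · F = ∂F_x/∂x + ∂F_y/∂y + ∂F_z/∂z = 8 + 8 + 8 = 24.

V is a rectangular box, so dV = dx dy dz with 0 ≤ x ≤ 1, 0 ≤ y ≤ 3, 0 ≤ z ≤ 2.

Integrate (24) over V as an iterated integral:

    ∭_V (∇·F) dV = ∫_0^{1} ∫_0^{3} ∫_0^{2} (24) dz dy dx.

Inner (z from 0 to 2): 48.
Middle (y from 0 to 3): 144.
Outer (x from 0 to 1): 144.

Therefore ∯_{∂V} F · n dS = 144.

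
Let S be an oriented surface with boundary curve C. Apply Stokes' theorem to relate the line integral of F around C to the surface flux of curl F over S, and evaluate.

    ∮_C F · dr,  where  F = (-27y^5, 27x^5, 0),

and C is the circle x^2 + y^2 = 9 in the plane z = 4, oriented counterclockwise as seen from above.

Let S be the flat disk x^2 + y^2 ≤ 9 in the plane z = 4, with upward unit normal n̂ = ẑ. By Stokes' theorem,

    ∮_C F · dr = ∬_S (∇ × F) · n̂ dS = ∬_D (curl F)_z dA,

where D is the disk x^2 + y^2 ≤ 9.

Compute the curl of F = (-27y^5, 27x^5, 0):
    (∇ × F)_x = ∂F_z/∂y - ∂F_y/∂z = 0,
    (∇ × F)_y = ∂F_x/∂z - ∂F_z/∂x = 0,
    (∇ × F)_z = ∂F_y/∂x - ∂F_x/∂y = 135x^4 + 135y^4.

On z = 4, (curl F)_z = 135x^4 + 135y^4.

Convert to polar (x = r cos θ, y = r sin θ, dA = r dr dθ); the integrand becomes 135r^4(sin(θ)^4 + cos(θ)^4), so

    ∬_D (curl F)_z dA = ∫_0^{2π} ∫_0^{3} (135r^4(sin(θ)^4 + cos(θ)^4)) · r dr dθ.

Inner (r from 0 to 3): 32805sin(θ)^4/2 + 32805cos(θ)^4/2.
Outer (θ from 0 to 2π): 98415π/4.

Therefore ∮_C F · dr = 98415π/4.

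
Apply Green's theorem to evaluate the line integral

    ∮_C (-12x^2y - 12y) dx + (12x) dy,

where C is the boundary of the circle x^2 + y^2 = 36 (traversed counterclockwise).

Green's theorem converts the closed line integral into a double integral over the enclosed region D:

    ∮_C P dx + Q dy = ∬_D (∂Q/∂x - ∂P/∂y) dA.

Here P = -12x^2y - 12y, Q = 12x, so

    ∂Q/∂x = 12,    ∂P/∂y = -12x^2 - 12,
    ∂Q/∂x - ∂P/∂y = 12x^2 + 24.

D is the region x^2 + y^2 ≤ 36. Evaluating the double integral:

In polar coordinates (x = r cos θ, y = r sin θ, dA = r dr dθ) the integrand becomes 12r^2cos(θ)^2 + 24, so

    ∬_D (12x^2 + 24) dA = ∫_0^{2π} ∫_0^{6} (12r^2cos(θ)^2 + 24) · r dr dθ.

Inner (r from 0 to 6): 3888cos(θ)^2 + 432.
Outer (θ from 0 to 2π): 4752π.

Therefore ∮_C P dx + Q dy = 4752π.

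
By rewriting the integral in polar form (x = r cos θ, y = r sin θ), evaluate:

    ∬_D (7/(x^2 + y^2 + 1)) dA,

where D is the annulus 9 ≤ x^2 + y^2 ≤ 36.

The region D is 3 ≤ r ≤ 6, 0 ≤ θ ≤ 2π in polar coordinates, where x = r cos(θ), y = r sin(θ), and dA = r dr dθ.

Under the substitution, the integrand becomes 7/(r^2 + 1), so

    ∬_D (7/(x^2 + y^2 + 1)) dA = ∫_{0}^{2π} ∫_{3}^{6} (7/(r^2 + 1)) · r dr dθ.

Inner integral (in r): ∫_{3}^{6} (7/(r^2 + 1)) · r dr = log(50653sqrt(370)/10000).

Outer integral (in θ): ∫_{0}^{2π} (log(50653sqrt(370)/10000)) dθ = log((50653sqrt(370)/10000)^(2π)).

Therefore ∬_D (7/(x^2 + y^2 + 1)) dA = log((50653sqrt(370)/10000)^(2π)).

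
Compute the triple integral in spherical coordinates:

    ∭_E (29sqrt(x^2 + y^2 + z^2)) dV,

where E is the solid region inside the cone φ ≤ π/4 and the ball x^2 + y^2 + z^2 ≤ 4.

In spherical coordinates, x = ρ sin(φ) cos(θ), y = ρ sin(φ) sin(θ), z = ρ cos(φ), and dV = ρ^2 sin(φ) dρ dφ dθ.

The integrand becomes 29ρ, so

    ∭_E (29sqrt(x^2 + y^2 + z^2)) dV = ∫_{0}^{2π} ∫_{0}^{π/4} ∫_{0}^{2} (29ρ) · ρ^2 sin(φ) dρ dφ dθ.

Inner (ρ): 116sin(φ).
Middle (φ): 116 - 58sqrt(2).
Outer (θ): 116π (2 - sqrt(2)).

Therefore the triple integral equals 116π (2 - sqrt(2)).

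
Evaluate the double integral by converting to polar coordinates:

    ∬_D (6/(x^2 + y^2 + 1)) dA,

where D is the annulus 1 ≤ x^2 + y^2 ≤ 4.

The region D is 1 ≤ r ≤ 2, 0 ≤ θ ≤ 2π in polar coordinates, where x = r cos(θ), y = r sin(θ), and dA = r dr dθ.

Under the substitution, the integrand becomes 6/(r^2 + 1), so

    ∬_D (6/(x^2 + y^2 + 1)) dA = ∫_{0}^{2π} ∫_{1}^{2} (6/(r^2 + 1)) · r dr dθ.

Inner integral (in r): ∫_{1}^{2} (6/(r^2 + 1)) · r dr = log(125/8).

Outer integral (in θ): ∫_{0}^{2π} (log(125/8)) dθ = log((125/8)^(2π)).

Therefore ∬_D (6/(x^2 + y^2 + 1)) dA = log((125/8)^(2π)).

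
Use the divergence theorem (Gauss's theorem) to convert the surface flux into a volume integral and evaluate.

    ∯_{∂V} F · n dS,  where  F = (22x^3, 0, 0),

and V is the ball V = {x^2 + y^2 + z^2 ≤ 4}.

By the divergence theorem,

    ∯_{∂V} F · n dS = ∭_V (∇ · F) dV.

Compute the divergence:
    ∇ · F = ∂F_x/∂x + ∂F_y/∂y + ∂F_z/∂z = 66x^2 + 0 + 0 = 66x^2.

In spherical coordinates, x = ρ sin(φ) cos(θ), y = ρ sin(φ) sin(θ), z = ρ cos(φ), dV = ρ^2 sin(φ) dρ dφ dθ, with 0 ≤ ρ ≤ 2, 0 ≤ φ ≤ π, 0 ≤ θ ≤ 2π.

The integrand, after substitution and multiplying by the volume element, becomes (66ρ^2sin(φ)^2cos(θ)^2) · ρ^2 sin(φ), so

    ∭_V (∇·F) dV = ∫_0^{2π} ∫_0^{π} ∫_0^{2} (66ρ^2sin(φ)^2cos(θ)^2) · ρ^2 sin(φ) dρ dφ dθ.

Inner (ρ from 0 to 2): 2112sin(φ)^3cos(θ)^2/5.
Middle (φ from 0 to π): 2816cos(θ)^2/5.
Outer (θ from 0 to 2π): 2816π/5.

Therefore ∯_{∂V} F · n dS = 2816π/5.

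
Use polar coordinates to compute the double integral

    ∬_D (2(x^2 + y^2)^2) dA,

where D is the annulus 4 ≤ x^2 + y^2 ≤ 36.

The region D is 2 ≤ r ≤ 6, 0 ≤ θ ≤ 2π in polar coordinates, where x = r cos(θ), y = r sin(θ), and dA = r dr dθ.

Under the substitution, the integrand becomes 2r^4, so

    ∬_D (2(x^2 + y^2)^2) dA = ∫_{0}^{2π} ∫_{2}^{6} (2r^4) · r dr dθ.

Inner integral (in r): ∫_{2}^{6} (2r^4) · r dr = 46592/3.

Outer integral (in θ): ∫_{0}^{2π} (46592/3) dθ = 93184π/3.

Therefore ∬_D (2(x^2 + y^2)^2) dA = 93184π/3.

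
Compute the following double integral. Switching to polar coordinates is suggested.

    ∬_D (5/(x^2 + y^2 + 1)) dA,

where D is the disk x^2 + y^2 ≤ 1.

The region D is 0 ≤ r ≤ 1, 0 ≤ θ ≤ 2π in polar coordinates, where x = r cos(θ), y = r sin(θ), and dA = r dr dθ.

Under the substitution, the integrand becomes 5/(r^2 + 1), so

    ∬_D (5/(x^2 + y^2 + 1)) dA = ∫_{0}^{2π} ∫_{0}^{1} (5/(r^2 + 1)) · r dr dθ.

Inner integral (in r): ∫_{0}^{1} (5/(r^2 + 1)) · r dr = 5log(2)/2.

Outer integral (in θ): ∫_{0}^{2π} (5log(2)/2) dθ = 5π log(2).

Therefore ∬_D (5/(x^2 + y^2 + 1)) dA = 5π log(2).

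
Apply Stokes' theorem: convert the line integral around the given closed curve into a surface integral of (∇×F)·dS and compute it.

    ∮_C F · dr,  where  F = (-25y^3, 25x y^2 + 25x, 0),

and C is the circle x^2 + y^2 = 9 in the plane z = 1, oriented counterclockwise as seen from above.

Let S be the flat disk x^2 + y^2 ≤ 9 in the plane z = 1, with upward unit normal n̂ = ẑ. By Stokes' theorem,

    ∮_C F · dr = ∬_S (∇ × F) · n̂ dS = ∬_D (curl F)_z dA,

where D is the disk x^2 + y^2 ≤ 9.

Compute the curl of F = (-25y^3, 25x y^2 + 25x, 0):
    (∇ × F)_x = ∂F_z/∂y - ∂F_y/∂z = 0,
    (∇ × F)_y = ∂F_x/∂z - ∂F_z/∂x = 0,
    (∇ × F)_z = ∂F_y/∂x - ∂F_x/∂y = 100y^2 + 25.

On z = 1, (curl F)_z = 100y^2 + 25.

Convert to polar (x = r cos θ, y = r sin θ, dA = r dr dθ); the integrand becomes 100r^2sin(θ)^2 + 25, so

    ∬_D (curl F)_z dA = ∫_0^{2π} ∫_0^{3} (100r^2sin(θ)^2 + 25) · r dr dθ.

Inner (r from 0 to 3): 2025sin(θ)^2 + 225/2.
Outer (θ from 0 to 2π): 2250π.

Therefore ∮_C F · dr = 2250π.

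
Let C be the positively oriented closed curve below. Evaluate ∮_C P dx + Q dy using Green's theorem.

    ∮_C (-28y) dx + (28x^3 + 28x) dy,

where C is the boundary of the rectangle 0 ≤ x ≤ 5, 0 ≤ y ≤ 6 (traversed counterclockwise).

Green's theorem converts the closed line integral into a double integral over the enclosed region D:

    ∮_C P dx + Q dy = ∬_D (∂Q/∂x - ∂P/∂y) dA.

Here P = -28y, Q = 28x^3 + 28x, so

    ∂Q/∂x = 84x^2 + 28,    ∂P/∂y = -28,
    ∂Q/∂x - ∂P/∂y = 84x^2 + 56.

D is the region 0 ≤ x ≤ 5, 0 ≤ y ≤ 6. Evaluating the double integral:

    ∬_D (84x^2 + 56) dA = ∫_0^{5} ∫_0^{6} (84x^2 + 56) dy dx.

Inner (y from 0 to 6): 504x^2 + 336.
Outer (x from 0 to 5): 22680.

Therefore ∮_C P dx + Q dy = 22680.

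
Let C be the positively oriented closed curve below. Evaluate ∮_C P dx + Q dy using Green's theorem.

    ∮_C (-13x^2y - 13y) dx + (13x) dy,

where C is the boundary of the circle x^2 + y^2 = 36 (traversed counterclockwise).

Green's theorem converts the closed line integral into a double integral over the enclosed region D:

    ∮_C P dx + Q dy = ∬_D (∂Q/∂x - ∂P/∂y) dA.

Here P = -13x^2y - 13y, Q = 13x, so

    ∂Q/∂x = 13,    ∂P/∂y = -13x^2 - 13,
    ∂Q/∂x - ∂P/∂y = 13x^2 + 26.

D is the region x^2 + y^2 ≤ 36. Evaluating the double integral:

In polar coordinates (x = r cos θ, y = r sin θ, dA = r dr dθ) the integrand becomes 13r^2cos(θ)^2 + 26, so

    ∬_D (13x^2 + 26) dA = ∫_0^{2π} ∫_0^{6} (13r^2cos(θ)^2 + 26) · r dr dθ.

Inner (r from 0 to 6): 4212cos(θ)^2 + 468.
Outer (θ from 0 to 2π): 5148π.

Therefore ∮_C P dx + Q dy = 5148π.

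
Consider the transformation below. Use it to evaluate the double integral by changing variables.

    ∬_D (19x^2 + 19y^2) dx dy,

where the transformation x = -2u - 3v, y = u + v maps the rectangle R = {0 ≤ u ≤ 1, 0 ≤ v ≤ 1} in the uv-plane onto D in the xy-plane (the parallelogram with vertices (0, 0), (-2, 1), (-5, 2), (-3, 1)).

Compute the Jacobian determinant of (x, y) with respect to (u, v):

    ∂(x,y)/∂(u,v) = | -2  -3 | = (-2)(1) - (-3)(1) = 1.
                   | 1  1 |

Its absolute value is |J| = 1 (the area scaling factor).

Substituting x = -2u - 3v, y = u + v into the integrand,

    19x^2 + 19y^2 → 95u^2 + 266u v + 190v^2,

so the integral becomes

    ∬_R (95u^2 + 266u v + 190v^2) · |J| du dv = ∫_0^1 ∫_0^1 (95u^2 + 266u v + 190v^2) dv du.

Inner (v): 95u^2 + 133u + 190/3.
Outer (u): 323/2.

Therefore ∬_D (19x^2 + 19y^2) dx dy = 323/2.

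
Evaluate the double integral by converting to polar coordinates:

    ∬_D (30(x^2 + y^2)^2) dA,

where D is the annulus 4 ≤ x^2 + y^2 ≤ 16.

The region D is 2 ≤ r ≤ 4, 0 ≤ θ ≤ 2π in polar coordinates, where x = r cos(θ), y = r sin(θ), and dA = r dr dθ.

Under the substitution, the integrand becomes 30r^4, so

    ∬_D (30(x^2 + y^2)^2) dA = ∫_{0}^{2π} ∫_{2}^{4} (30r^4) · r dr dθ.

Inner integral (in r): ∫_{2}^{4} (30r^4) · r dr = 20160.

Outer integral (in θ): ∫_{0}^{2π} (20160) dθ = 40320π.

Therefore ∬_D (30(x^2 + y^2)^2) dA = 40320π.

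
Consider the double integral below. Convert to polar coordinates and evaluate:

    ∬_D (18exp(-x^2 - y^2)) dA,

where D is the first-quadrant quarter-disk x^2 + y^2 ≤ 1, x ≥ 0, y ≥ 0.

The region D is 0 ≤ r ≤ 1, 0 ≤ θ ≤ π/2 in polar coordinates, where x = r cos(θ), y = r sin(θ), and dA = r dr dθ.

Under the substitution, the integrand becomes 18exp(-r^2), so

    ∬_D (18exp(-x^2 - y^2)) dA = ∫_{0}^{π/2} ∫_{0}^{1} (18exp(-r^2)) · r dr dθ.

Inner integral (in r): ∫_{0}^{1} (18exp(-r^2)) · r dr = 9 - 9exp(-1).

Outer integral (in θ): ∫_{0}^{π/2} (9 - 9exp(-1)) dθ = -9π (1 - e)exp(-1)/2.

Therefore ∬_D (18exp(-x^2 - y^2)) dA = -9π (1 - e)exp(-1)/2.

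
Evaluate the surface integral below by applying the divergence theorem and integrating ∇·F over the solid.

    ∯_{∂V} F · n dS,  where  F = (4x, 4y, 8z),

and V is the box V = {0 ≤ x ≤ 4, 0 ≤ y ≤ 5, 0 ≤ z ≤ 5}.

By the divergence theorem,

    ∯_{∂V} F · n dS = ∭_V (∇ · F) dV.

Compute the divergence:
    ∇ · F = ∂F_x/∂x + ∂F_y/∂y + ∂F_z/∂z = 4 + 4 + 8 = 16.

V is a rectangular box, so dV = dx dy dz with 0 ≤ x ≤ 4, 0 ≤ y ≤ 5, 0 ≤ z ≤ 5.

Integrate (16) over V as an iterated integral:

    ∭_V (∇·F) dV = ∫_0^{4} ∫_0^{5} ∫_0^{5} (16) dz dy dx.

Inner (z from 0 to 5): 80.
Middle (y from 0 to 5): 400.
Outer (x from 0 to 4): 1600.

Therefore ∯_{∂V} F · n dS = 1600.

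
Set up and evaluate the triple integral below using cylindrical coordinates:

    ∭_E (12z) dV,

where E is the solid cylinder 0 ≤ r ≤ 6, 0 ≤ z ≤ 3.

In cylindrical coordinates, x = r cos(θ), y = r sin(θ), z = z, and dV = r dr dθ dz.

The integrand becomes 12z, so

    ∭_E (12z) dV = ∫_{0}^{2π} ∫_{0}^{6} ∫_{0}^{3} (12z) · r dz dr dθ.

Inner (z): 54r.
Middle (r from 0 to 6): 972.
Outer (θ): 1944π.

Therefore the triple integral equals 1944π.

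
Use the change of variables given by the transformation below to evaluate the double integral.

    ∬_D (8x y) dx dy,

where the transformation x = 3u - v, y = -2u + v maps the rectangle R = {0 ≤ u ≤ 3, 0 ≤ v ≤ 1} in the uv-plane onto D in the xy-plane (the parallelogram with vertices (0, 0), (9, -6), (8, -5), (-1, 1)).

Compute the Jacobian determinant of (x, y) with respect to (u, v):

    ∂(x,y)/∂(u,v) = | 3  -1 | = (3)(1) - (-1)(-2) = 1.
                   | -2  1 |

Its absolute value is |J| = 1 (the area scaling factor).

Substituting x = 3u - v, y = -2u + v into the integrand,

    8x y → -48u^2 + 40u v - 8v^2,

so the integral becomes

    ∬_R (-48u^2 + 40u v - 8v^2) · |J| du dv = ∫_0^3 ∫_0^1 (-48u^2 + 40u v - 8v^2) dv du.

Inner (v): -48u^2 + 20u - 8/3.
Outer (u): -350.

Therefore ∬_D (8x y) dx dy = -350.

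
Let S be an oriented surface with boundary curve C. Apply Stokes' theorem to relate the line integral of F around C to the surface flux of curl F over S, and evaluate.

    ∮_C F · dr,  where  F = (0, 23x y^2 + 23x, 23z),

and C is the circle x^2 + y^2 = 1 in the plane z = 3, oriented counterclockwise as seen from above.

Let S be the flat disk x^2 + y^2 ≤ 1 in the plane z = 3, with upward unit normal n̂ = ẑ. By Stokes' theorem,

    ∮_C F · dr = ∬_S (∇ × F) · n̂ dS = ∬_D (curl F)_z dA,

where D is the disk x^2 + y^2 ≤ 1.

Compute the curl of F = (0, 23x y^2 + 23x, 23z):
    (∇ × F)_x = ∂F_z/∂y - ∂F_y/∂z = 0,
    (∇ × F)_y = ∂F_x/∂z - ∂F_z/∂x = 0,
    (∇ × F)_z = ∂F_y/∂x - ∂F_x/∂y = 23y^2 + 23.

On z = 3, (curl F)_z = 23y^2 + 23.

Convert to polar (x = r cos θ, y = r sin θ, dA = r dr dθ); the integrand becomes 23r^2sin(θ)^2 + 23, so

    ∬_D (curl F)_z dA = ∫_0^{2π} ∫_0^{1} (23r^2sin(θ)^2 + 23) · r dr dθ.

Inner (r from 0 to 1): 23sin(θ)^2/4 + 23/2.
Outer (θ from 0 to 2π): 115π/4.

Therefore ∮_C F · dr = 115π/4.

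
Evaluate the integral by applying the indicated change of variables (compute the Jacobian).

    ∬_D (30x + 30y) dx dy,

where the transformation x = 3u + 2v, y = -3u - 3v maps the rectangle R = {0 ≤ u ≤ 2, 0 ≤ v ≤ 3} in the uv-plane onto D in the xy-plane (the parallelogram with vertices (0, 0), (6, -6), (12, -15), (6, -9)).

Compute the Jacobian determinant of (x, y) with respect to (u, v):

    ∂(x,y)/∂(u,v) = | 3  2 | = (3)(-3) - (2)(-3) = -3.
                   | -3  -3 |

Its absolute value is |J| = 3 (the area scaling factor).

Substituting x = 3u + 2v, y = -3u - 3v into the integrand,

    30x + 30y → -30v,

so the integral becomes

    ∬_R (-30v) · |J| du dv = ∫_0^2 ∫_0^3 (-90v) dv du.

Inner (v): -405.
Outer (u): -810.

Therefore ∬_D (30x + 30y) dx dy = -810.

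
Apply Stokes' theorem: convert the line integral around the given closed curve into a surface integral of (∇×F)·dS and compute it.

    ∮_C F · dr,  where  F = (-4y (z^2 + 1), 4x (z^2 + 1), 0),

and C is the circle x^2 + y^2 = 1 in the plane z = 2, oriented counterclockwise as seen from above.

Let S be the flat disk x^2 + y^2 ≤ 1 in the plane z = 2, with upward unit normal n̂ = ẑ. By Stokes' theorem,

    ∮_C F · dr = ∬_S (∇ × F) · n̂ dS = ∬_D (curl F)_z dA,

where D is the disk x^2 + y^2 ≤ 1.

Compute the curl of F = (-4y (z^2 + 1), 4x (z^2 + 1), 0):
    (∇ × F)_x = ∂F_z/∂y - ∂F_y/∂z = -8x z,
    (∇ × F)_y = ∂F_x/∂z - ∂F_z/∂x = -8y z,
    (∇ × F)_z = ∂F_y/∂x - ∂F_x/∂y = 8z^2 + 8.

On z = 2, (curl F)_z = 40.

Convert to polar (x = r cos θ, y = r sin θ, dA = r dr dθ); the integrand becomes 40, so

    ∬_D (curl F)_z dA = ∫_0^{2π} ∫_0^{1} (40) · r dr dθ.

Inner (r from 0 to 1): 20.
Outer (θ from 0 to 2π): 40π.

Therefore ∮_C F · dr = 40π.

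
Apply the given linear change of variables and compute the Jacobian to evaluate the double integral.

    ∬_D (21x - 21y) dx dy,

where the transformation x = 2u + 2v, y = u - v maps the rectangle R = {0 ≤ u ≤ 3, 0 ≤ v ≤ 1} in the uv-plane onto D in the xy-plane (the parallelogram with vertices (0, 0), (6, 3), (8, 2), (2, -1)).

Compute the Jacobian determinant of (x, y) with respect to (u, v):

    ∂(x,y)/∂(u,v) = | 2  2 | = (2)(-1) - (2)(1) = -4.
                   | 1  -1 |

Its absolute value is |J| = 4 (the area scaling factor).

Substituting x = 2u + 2v, y = u - v into the integrand,

    21x - 21y → 21u + 63v,

so the integral becomes

    ∬_R (21u + 63v) · |J| du dv = ∫_0^3 ∫_0^1 (84u + 252v) dv du.

Inner (v): 84u + 126.
Outer (u): 756.

Therefore ∬_D (21x - 21y) dx dy = 756.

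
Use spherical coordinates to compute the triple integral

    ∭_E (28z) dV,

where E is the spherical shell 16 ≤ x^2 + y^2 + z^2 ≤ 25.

In spherical coordinates, x = ρ sin(φ) cos(θ), y = ρ sin(φ) sin(θ), z = ρ cos(φ), and dV = ρ^2 sin(φ) dρ dφ dθ.

The integrand becomes 28ρ cos(φ), so

    ∭_E (28z) dV = ∫_{0}^{2π} ∫_{0}^{π} ∫_{4}^{5} (28ρ cos(φ)) · ρ^2 sin(φ) dρ dφ dθ.

Inner (ρ): 2583sin(2φ)/2.
Middle (φ): 0.
Outer (θ): 0.

Therefore the triple integral equals 0.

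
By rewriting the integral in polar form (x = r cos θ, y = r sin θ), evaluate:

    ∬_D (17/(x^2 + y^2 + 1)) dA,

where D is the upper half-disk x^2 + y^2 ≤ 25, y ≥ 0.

The region D is 0 ≤ r ≤ 5, 0 ≤ θ ≤ π in polar coordinates, where x = r cos(θ), y = r sin(θ), and dA = r dr dθ.

Under the substitution, the integrand becomes 17/(r^2 + 1), so

    ∬_D (17/(x^2 + y^2 + 1)) dA = ∫_{0}^{π} ∫_{0}^{5} (17/(r^2 + 1)) · r dr dθ.

Inner integral (in r): ∫_{0}^{5} (17/(r^2 + 1)) · r dr = 17log(26)/2.

Outer integral (in θ): ∫_{0}^{π} (17log(26)/2) dθ = 17π log(26)/2.

Therefore ∬_D (17/(x^2 + y^2 + 1)) dA = 17π log(26)/2.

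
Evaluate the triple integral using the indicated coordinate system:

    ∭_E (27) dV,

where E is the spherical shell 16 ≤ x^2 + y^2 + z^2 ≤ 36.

In spherical coordinates, x = ρ sin(φ) cos(θ), y = ρ sin(φ) sin(θ), z = ρ cos(φ), and dV = ρ^2 sin(φ) dρ dφ dθ.

The integrand becomes 27, so

    ∭_E (27) dV = ∫_{0}^{2π} ∫_{0}^{π} ∫_{4}^{6} (27) · ρ^2 sin(φ) dρ dφ dθ.

Inner (ρ): 1368sin(φ).
Middle (φ): 2736.
Outer (θ): 5472π.

Therefore the triple integral equals 5472π.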